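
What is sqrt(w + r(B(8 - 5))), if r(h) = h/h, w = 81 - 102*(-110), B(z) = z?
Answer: sqrt(11302) ≈ 106.31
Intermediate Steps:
w = 11301 (w = 81 + 11220 = 11301)
r(h) = 1
sqrt(w + r(B(8 - 5))) = sqrt(11301 + 1) = sqrt(11302)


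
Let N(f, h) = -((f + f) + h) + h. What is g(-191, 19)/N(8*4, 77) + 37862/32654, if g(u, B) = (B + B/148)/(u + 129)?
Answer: 11163716521/9588259328 ≈ 1.1643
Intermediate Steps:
N(f, h) = -2*f (N(f, h) = -(2*f + h) + h = -(h + 2*f) + h = (-h - 2*f) + h = -2*f)
g(u, B) = 149*B/(148*(129 + u)) (g(u, B) = (B + B*(1/148))/(129 + u) = (B + B/148)/(129 + u) = (149*B/148)/(129 + u) = 149*B/(148*(129 + u)))
g(-191, 19)/N(8*4, 77) + 37862/32654 = ((149/148)*19/(129 - 191))/((-16*4)) + 37862/32654 = ((149/148)*19/(-62))/((-2*32)) + 37862*(1/32654) = ((149/148)*19*(-1/62))/(-64) + 18931/16327 = -2831/9176*(-1/64) + 18931/16327 = 2831/587264 + 18931/16327 = 11163716521/9588259328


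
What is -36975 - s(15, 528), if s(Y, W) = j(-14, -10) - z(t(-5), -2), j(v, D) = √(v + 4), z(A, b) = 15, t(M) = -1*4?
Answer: -36960 - I*√10 ≈ -36960.0 - 3.1623*I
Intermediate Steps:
t(M) = -4
j(v, D) = √(4 + v)
s(Y, W) = -15 + I*√10 (s(Y, W) = √(4 - 14) - 1*15 = √(-10) - 15 = I*√10 - 15 = -15 + I*√10)
-36975 - s(15, 528) = -36975 - (-15 + I*√10) = -36975 + (15 - I*√10) = -36960 - I*√10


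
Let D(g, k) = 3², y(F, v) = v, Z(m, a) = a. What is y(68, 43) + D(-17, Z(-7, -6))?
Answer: 52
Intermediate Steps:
D(g, k) = 9
y(68, 43) + D(-17, Z(-7, -6)) = 43 + 9 = 52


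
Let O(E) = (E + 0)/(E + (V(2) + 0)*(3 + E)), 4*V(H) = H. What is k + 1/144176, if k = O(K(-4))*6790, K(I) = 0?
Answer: 1/144176 ≈ 6.9360e-6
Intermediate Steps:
V(H) = H/4
O(E) = E/(3/2 + 3*E/2) (O(E) = (E + 0)/(E + ((¼)*2 + 0)*(3 + E)) = E/(E + (½ + 0)*(3 + E)) = E/(E + (3 + E)/2) = E/(E + (3/2 + E/2)) = E/(3/2 + 3*E/2))
k = 0 (k = ((⅔)*0/(1 + 0))*6790 = ((⅔)*0/1)*6790 = ((⅔)*0*1)*6790 = 0*6790 = 0)
k + 1/144176 = 0 + 1/144176 = 1/144176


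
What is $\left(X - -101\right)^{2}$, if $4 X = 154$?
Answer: $\frac{77841}{4} \approx 19460.0$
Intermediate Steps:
$X = \frac{77}{2}$ ($X = \frac{1}{4} \cdot 154 = \frac{77}{2} \approx 38.5$)
$\left(X - -101\right)^{2} = \left(\frac{77}{2} - -101\right)^{2} = \left(\frac{77}{2} + 101\right)^{2} = \left(\frac{279}{2}\right)^{2} = \frac{77841}{4}$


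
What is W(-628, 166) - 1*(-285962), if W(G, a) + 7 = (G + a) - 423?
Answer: 285070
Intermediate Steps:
W(G, a) = -430 + G + a (W(G, a) = -7 + ((G + a) - 423) = -7 + (-423 + G + a) = -430 + G + a)
W(-628, 166) - 1*(-285962) = (-430 - 628 + 166) - 1*(-285962) = -892 + 285962 = 285070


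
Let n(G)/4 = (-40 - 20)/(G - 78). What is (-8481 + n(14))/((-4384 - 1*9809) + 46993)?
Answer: -33909/131200 ≈ -0.25845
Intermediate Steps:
n(G) = -240/(-78 + G) (n(G) = 4*((-40 - 20)/(G - 78)) = 4*(-60/(-78 + G)) = -240/(-78 + G))
(-8481 + n(14))/((-4384 - 1*9809) + 46993) = (-8481 - 240/(-78 + 14))/((-4384 - 1*9809) + 46993) = (-8481 - 240/(-64))/((-4384 - 9809) + 46993) = (-8481 - 240*(-1/64))/(-14193 + 46993) = (-8481 + 15/4)/32800 = -33909/4*1/32800 = -33909/131200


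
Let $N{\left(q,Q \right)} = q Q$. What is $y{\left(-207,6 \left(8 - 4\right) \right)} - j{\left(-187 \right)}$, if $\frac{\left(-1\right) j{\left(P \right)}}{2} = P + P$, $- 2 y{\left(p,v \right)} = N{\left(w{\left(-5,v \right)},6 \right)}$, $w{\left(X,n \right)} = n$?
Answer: $-820$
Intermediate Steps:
$N{\left(q,Q \right)} = Q q$
$y{\left(p,v \right)} = - 3 v$ ($y{\left(p,v \right)} = - \frac{6 v}{2} = - 3 v$)
$j{\left(P \right)} = - 4 P$ ($j{\left(P \right)} = - 2 \left(P + P\right) = - 2 \cdot 2 P = - 4 P$)
$y{\left(-207,6 \left(8 - 4\right) \right)} - j{\left(-187 \right)} = - 3 \cdot 6 \left(8 - 4\right) - \left(-4\right) \left(-187\right) = - 3 \cdot 6 \cdot 4 - 748 = \left(-3\right) 24 - 748 = -72 - 748 = -820$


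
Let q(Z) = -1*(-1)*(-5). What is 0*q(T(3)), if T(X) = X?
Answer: 0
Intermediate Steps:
q(Z) = -5 (q(Z) = 1*(-5) = -5)
0*q(T(3)) = 0*(-5) = 0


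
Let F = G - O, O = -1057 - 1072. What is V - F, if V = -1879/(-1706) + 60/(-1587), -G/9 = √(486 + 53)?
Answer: -1920407275/902474 + 63*√11 ≈ -1919.0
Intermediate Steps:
O = -2129
G = -63*√11 (G = -9*√(486 + 53) = -63*√11 ≈ -208.95)
V = 959871/902474 (V = -1879*(-1/1706) + 60*(-1/1587) = 1879/1706 - 20/529 = 959871/902474 ≈ 1.0636)
F = 2129 - 63*√11 (F = -63*√11 - 1*(-2129) = -63*√11 + 2129 = 2129 - 63*√11 ≈ 1920.1)
V - F = 959871/902474 - (2129 - 63*√11) = 959871/902474 + (-2129 + 63*√11) = -1920407275/902474 + 63*√11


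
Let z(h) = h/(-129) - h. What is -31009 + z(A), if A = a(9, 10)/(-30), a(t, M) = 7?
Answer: -12000392/387 ≈ -31009.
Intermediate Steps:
A = -7/30 (A = 7/(-30) = 7*(-1/30) = -7/30 ≈ -0.23333)
z(h) = -130*h/129 (z(h) = h*(-1/129) - h = -h/129 - h = -130*h/129)
-31009 + z(A) = -31009 - 130/129*(-7/30) = -31009 + 91/387 = -12000392/387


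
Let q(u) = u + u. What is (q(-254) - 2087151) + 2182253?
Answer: 94594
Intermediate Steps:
q(u) = 2*u
(q(-254) - 2087151) + 2182253 = (2*(-254) - 2087151) + 2182253 = (-508 - 2087151) + 2182253 = -2087659 + 2182253 = 94594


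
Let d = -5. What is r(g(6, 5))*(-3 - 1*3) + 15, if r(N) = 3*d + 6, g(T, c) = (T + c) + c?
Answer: 69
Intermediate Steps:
g(T, c) = T + 2*c
r(N) = -9 (r(N) = 3*(-5) + 6 = -15 + 6 = -9)
r(g(6, 5))*(-3 - 1*3) + 15 = -9*(-3 - 1*3) + 15 = -9*(-3 - 3) + 15 = -9*(-6) + 15 = 54 + 15 = 69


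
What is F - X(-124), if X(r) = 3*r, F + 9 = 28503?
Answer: 28866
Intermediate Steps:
F = 28494 (F = -9 + 28503 = 28494)
F - X(-124) = 28494 - 3*(-124) = 28494 - 1*(-372) = 28494 + 372 = 28866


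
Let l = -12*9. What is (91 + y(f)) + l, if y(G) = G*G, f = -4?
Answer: -1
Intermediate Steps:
l = -108
y(G) = G**2
(91 + y(f)) + l = (91 + (-4)**2) - 108 = (91 + 16) - 108 = 107 - 108 = -1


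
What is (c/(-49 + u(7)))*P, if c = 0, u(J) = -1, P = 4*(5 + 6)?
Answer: 0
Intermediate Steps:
P = 44 (P = 4*11 = 44)
(c/(-49 + u(7)))*P = (0/(-49 - 1))*44 = (0/(-50))*44 = (0*(-1/50))*44 = 0*44 = 0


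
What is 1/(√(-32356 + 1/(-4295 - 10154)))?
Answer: -I*√6755078648405/467511845 ≈ -0.0055593*I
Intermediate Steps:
1/(√(-32356 + 1/(-4295 - 10154))) = 1/(√(-32356 + 1/(-14449))) = 1/(√(-32356 - 1/14449)) = 1/(√(-467511845/14449)) = 1/(I*√6755078648405/14449) = -I*√6755078648405/467511845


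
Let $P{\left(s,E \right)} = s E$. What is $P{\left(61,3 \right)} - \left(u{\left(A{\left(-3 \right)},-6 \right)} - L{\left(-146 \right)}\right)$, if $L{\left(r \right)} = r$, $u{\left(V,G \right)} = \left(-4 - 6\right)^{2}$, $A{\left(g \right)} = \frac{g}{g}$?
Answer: $-63$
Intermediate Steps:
$A{\left(g \right)} = 1$
$P{\left(s,E \right)} = E s$
$u{\left(V,G \right)} = 100$ ($u{\left(V,G \right)} = \left(-10\right)^{2} = 100$)
$P{\left(61,3 \right)} - \left(u{\left(A{\left(-3 \right)},-6 \right)} - L{\left(-146 \right)}\right) = 3 \cdot 61 - \left(100 - -146\right) = 183 - \left(100 + 146\right) = 183 - 246 = -63$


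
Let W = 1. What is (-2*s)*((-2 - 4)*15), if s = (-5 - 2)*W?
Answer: -1260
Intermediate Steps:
s = -7 (s = (-5 - 2)*1 = -7*1 = -7)
(-2*s)*((-2 - 4)*15) = (-2*(-7))*((-2 - 4)*15) = 14*(-6*15) = 14*(-90) = -1260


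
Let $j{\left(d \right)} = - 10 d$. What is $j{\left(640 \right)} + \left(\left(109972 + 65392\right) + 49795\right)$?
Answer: $218759$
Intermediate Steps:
$j{\left(640 \right)} + \left(\left(109972 + 65392\right) + 49795\right) = \left(-10\right) 640 + \left(\left(109972 + 65392\right) + 49795\right) = -6400 + \left(175364 + 49795\right) = -6400 + 225159 = 218759$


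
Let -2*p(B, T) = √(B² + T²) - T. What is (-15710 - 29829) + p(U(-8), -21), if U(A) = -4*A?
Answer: -91099/2 - √1465/2 ≈ -45569.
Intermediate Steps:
p(B, T) = T/2 - √(B² + T²)/2 (p(B, T) = -(√(B² + T²) - T)/2 = T/2 - √(B² + T²)/2)
(-15710 - 29829) + p(U(-8), -21) = (-15710 - 29829) + ((½)*(-21) - √((-4*(-8))² + (-21)²)/2) = -45539 + (-21/2 - √(32² + 441)/2) = -45539 + (-21/2 - √(1024 + 441)/2) = -45539 + (-21/2 - √1465/2) = -91099/2 - √1465/2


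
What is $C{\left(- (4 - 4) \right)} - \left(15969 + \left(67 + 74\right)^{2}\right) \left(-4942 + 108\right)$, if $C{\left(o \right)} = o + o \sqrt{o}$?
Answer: $173298900$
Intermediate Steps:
$C{\left(o \right)} = o + o^{\frac{3}{2}}$
$C{\left(- (4 - 4) \right)} - \left(15969 + \left(67 + 74\right)^{2}\right) \left(-4942 + 108\right) = \left(- (4 - 4) + \left(- (4 - 4)\right)^{\frac{3}{2}}\right) - \left(15969 + \left(67 + 74\right)^{2}\right) \left(-4942 + 108\right) = \left(\left(-1\right) 0 + \left(\left(-1\right) 0\right)^{\frac{3}{2}}\right) - \left(15969 + 141^{2}\right) \left(-4834\right) = \left(0 + 0^{\frac{3}{2}}\right) - \left(15969 + 19881\right) \left(-4834\right) = \left(0 + 0\right) - 35850 \left(-4834\right) = 0 - -173298900 = 0 + 173298900 = 173298900$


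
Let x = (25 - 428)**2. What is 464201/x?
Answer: 464201/162409 ≈ 2.8582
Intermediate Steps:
x = 162409 (x = (-403)**2 = 162409)
464201/x = 464201/162409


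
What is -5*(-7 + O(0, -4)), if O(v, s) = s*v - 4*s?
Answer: -45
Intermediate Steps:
O(v, s) = -4*s + s*v
-5*(-7 + O(0, -4)) = -5*(-7 - 4*(-4 + 0)) = -5*(-7 - 4*(-4)) = -5*(-7 + 16) = -5*9 = -45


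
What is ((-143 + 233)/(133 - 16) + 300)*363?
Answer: 1419330/13 ≈ 1.0918e+5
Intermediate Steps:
((-143 + 233)/(133 - 16) + 300)*363 = (90/117 + 300)*363 = (90*(1/117) + 300)*363 = (10/13 + 300)*363 = (3910/13)*363 = 1419330/13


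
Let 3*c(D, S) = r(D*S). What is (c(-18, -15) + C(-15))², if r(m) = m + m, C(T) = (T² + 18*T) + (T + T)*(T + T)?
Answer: 1071225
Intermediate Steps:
C(T) = 5*T² + 18*T (C(T) = (T² + 18*T) + (2*T)*(2*T) = (T² + 18*T) + 4*T² = 5*T² + 18*T)
r(m) = 2*m
c(D, S) = 2*D*S/3 (c(D, S) = (2*(D*S))/3 = (2*D*S)/3 = 2*D*S/3)
(c(-18, -15) + C(-15))² = ((⅔)*(-18)*(-15) - 15*(18 + 5*(-15)))² = (180 - 15*(18 - 75))² = (180 - 15*(-57))² = (180 + 855)² = 1035² = 1071225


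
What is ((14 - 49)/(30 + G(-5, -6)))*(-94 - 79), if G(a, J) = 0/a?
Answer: 1211/6 ≈ 201.83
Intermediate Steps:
G(a, J) = 0
((14 - 49)/(30 + G(-5, -6)))*(-94 - 79) = ((14 - 49)/(30 + 0))*(-94 - 79) = -35/30*(-173) = -35*1/30*(-173) = -7/6*(-173) = 1211/6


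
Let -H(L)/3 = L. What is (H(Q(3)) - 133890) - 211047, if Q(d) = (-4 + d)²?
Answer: -344940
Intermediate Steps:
H(L) = -3*L
(H(Q(3)) - 133890) - 211047 = (-3*(-4 + 3)² - 133890) - 211047 = (-3*(-1)² - 133890) - 211047 = (-3*1 - 133890) - 211047 = (-3 - 133890) - 211047 = -133893 - 211047 = -344940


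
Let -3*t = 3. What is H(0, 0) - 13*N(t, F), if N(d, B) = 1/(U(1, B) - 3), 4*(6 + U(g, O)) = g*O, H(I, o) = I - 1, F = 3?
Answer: 19/33 ≈ 0.57576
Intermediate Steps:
H(I, o) = -1 + I
t = -1 (t = -⅓*3 = -1)
U(g, O) = -6 + O*g/4 (U(g, O) = -6 + (g*O)/4 = -6 + (O*g)/4 = -6 + O*g/4)
N(d, B) = 1/(-9 + B/4) (N(d, B) = 1/((-6 + (¼)*B*1) - 3) = 1/((-6 + B/4) - 3) = 1/(-9 + B/4))
H(0, 0) - 13*N(t, F) = (-1 + 0) - 52/(-36 + 3) = -1 - 52/(-33) = -1 - 52*(-1)/33 = -1 - 13*(-4/33) = -1 + 52/33 = 19/33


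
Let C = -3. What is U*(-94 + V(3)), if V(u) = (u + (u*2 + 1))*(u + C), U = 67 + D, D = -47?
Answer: -1880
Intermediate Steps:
U = 20 (U = 67 - 47 = 20)
V(u) = (1 + 3*u)*(-3 + u) (V(u) = (u + (u*2 + 1))*(u - 3) = (u + (2*u + 1))*(-3 + u) = (u + (1 + 2*u))*(-3 + u) = (1 + 3*u)*(-3 + u))
U*(-94 + V(3)) = 20*(-94 + (-3 - 8*3 + 3*3²)) = 20*(-94 + (-3 - 24 + 3*9)) = 20*(-94 + (-3 - 24 + 27)) = 20*(-94 + 0) = 20*(-94) = -1880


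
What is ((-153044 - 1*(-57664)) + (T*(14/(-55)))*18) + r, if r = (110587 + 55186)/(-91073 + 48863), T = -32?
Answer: -8843927003/92862 ≈ -95237.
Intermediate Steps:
r = -165773/42210 (r = 165773/(-42210) = 165773*(-1/42210) = -165773/42210 ≈ -3.9273)
((-153044 - 1*(-57664)) + (T*(14/(-55)))*18) + r = ((-153044 - 1*(-57664)) - 448/(-55)*18) - 165773/42210 = ((-153044 + 57664) - 448*(-1)/55*18) - 165773/42210 = (-95380 - 32*(-14/55)*18) - 165773/42210 = (-95380 + (448/55)*18) - 165773/42210 = (-95380 + 8064/55) - 165773/42210 = -5237836/55 - 165773/42210 = -8843927003/92862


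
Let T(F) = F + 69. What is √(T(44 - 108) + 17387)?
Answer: 4*√1087 ≈ 131.88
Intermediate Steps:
T(F) = 69 + F
√(T(44 - 108) + 17387) = √((69 + (44 - 108)) + 17387) = √((69 - 64) + 17387) = √(5 + 17387) = √17392 = 4*√1087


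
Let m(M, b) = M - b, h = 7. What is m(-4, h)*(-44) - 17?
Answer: 467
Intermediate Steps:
m(-4, h)*(-44) - 17 = (-4 - 1*7)*(-44) - 17 = (-4 - 7)*(-44) - 17 = -11*(-44) - 17 = 484 - 17 = 467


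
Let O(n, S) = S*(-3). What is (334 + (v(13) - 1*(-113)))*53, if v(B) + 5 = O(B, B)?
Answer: 21359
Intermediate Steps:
O(n, S) = -3*S
v(B) = -5 - 3*B
(334 + (v(13) - 1*(-113)))*53 = (334 + ((-5 - 3*13) - 1*(-113)))*53 = (334 + ((-5 - 39) + 113))*53 = (334 + (-44 + 113))*53 = (334 + 69)*53 = 403*53 = 21359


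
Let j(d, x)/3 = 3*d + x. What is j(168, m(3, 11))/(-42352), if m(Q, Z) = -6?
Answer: -747/21176 ≈ -0.035276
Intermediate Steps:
j(d, x) = 3*x + 9*d (j(d, x) = 3*(3*d + x) = 3*(x + 3*d) = 3*x + 9*d)
j(168, m(3, 11))/(-42352) = (3*(-6) + 9*168)/(-42352) = (-18 + 1512)*(-1/42352) = 1494*(-1/42352) = -747/21176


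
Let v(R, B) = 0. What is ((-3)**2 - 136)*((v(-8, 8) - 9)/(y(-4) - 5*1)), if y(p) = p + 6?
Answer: -381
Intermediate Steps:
y(p) = 6 + p
((-3)**2 - 136)*((v(-8, 8) - 9)/(y(-4) - 5*1)) = ((-3)**2 - 136)*((0 - 9)/((6 - 4) - 5*1)) = (9 - 136)*(-9/(2 - 5)) = -(-1143)/(-3) = -(-1143)*(-1)/3 = -127*3 = -381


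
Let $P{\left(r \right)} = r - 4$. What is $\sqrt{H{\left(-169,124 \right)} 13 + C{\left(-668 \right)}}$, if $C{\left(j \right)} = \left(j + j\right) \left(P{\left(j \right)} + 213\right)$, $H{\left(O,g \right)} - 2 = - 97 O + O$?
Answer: $\sqrt{824162} \approx 907.83$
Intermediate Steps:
$P{\left(r \right)} = -4 + r$
$H{\left(O,g \right)} = 2 - 96 O$ ($H{\left(O,g \right)} = 2 + \left(- 97 O + O\right) = 2 - 96 O$)
$C{\left(j \right)} = 2 j \left(209 + j\right)$ ($C{\left(j \right)} = \left(j + j\right) \left(\left(-4 + j\right) + 213\right) = 2 j \left(209 + j\right)$)
$\sqrt{H{\left(-169,124 \right)} 13 + C{\left(-668 \right)}} = \sqrt{\left(2 - -16224\right) 13 + 2 \left(-668\right) \left(209 - 668\right)} = \sqrt{\left(2 + 16224\right) 13 + 2 \left(-668\right) \left(-459\right)} = \sqrt{16226 \cdot 13 + 613224} = \sqrt{210938 + 613224} = \sqrt{824162}$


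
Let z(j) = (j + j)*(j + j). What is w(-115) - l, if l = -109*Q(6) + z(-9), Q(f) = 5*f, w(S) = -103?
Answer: 2843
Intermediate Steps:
z(j) = 4*j**2 (z(j) = (2*j)*(2*j) = 4*j**2)
l = -2946 (l = -545*6 + 4*(-9)**2 = -109*30 + 4*81 = -3270 + 324 = -2946)
w(-115) - l = -103 - 1*(-2946) = -103 + 2946 = 2843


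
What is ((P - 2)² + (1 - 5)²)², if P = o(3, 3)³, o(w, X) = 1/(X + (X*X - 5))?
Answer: 5530064888881/13841287201 ≈ 399.53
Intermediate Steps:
o(w, X) = 1/(-5 + X + X²) (o(w, X) = 1/(X + (X² - 5)) = 1/(X + (-5 + X²)) = 1/(-5 + X + X²))
P = 1/343 (P = (1/(-5 + 3 + 3²))³ = (1/(-5 + 3 + 9))³ = (1/7)³ = (⅐)³ = 1/343 ≈ 0.0029155)
((P - 2)² + (1 - 5)²)² = ((1/343 - 2)² + (1 - 5)²)² = ((-685/343)² + (-4)²)² = (469225/117649 + 16)² = (2351609/117649)² = 5530064888881/13841287201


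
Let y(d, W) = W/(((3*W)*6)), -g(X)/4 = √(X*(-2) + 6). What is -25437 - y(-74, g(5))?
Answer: -457867/18 ≈ -25437.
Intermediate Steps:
g(X) = -4*√(6 - 2*X) (g(X) = -4*√(X*(-2) + 6) = -4*√(-2*X + 6) = -4*√(6 - 2*X))
y(d, W) = 1/18 (y(d, W) = W/((18*W)) = W*(1/(18*W)) = 1/18)
-25437 - y(-74, g(5)) = -25437 - 1*1/18 = -25437 - 1/18 = -457867/18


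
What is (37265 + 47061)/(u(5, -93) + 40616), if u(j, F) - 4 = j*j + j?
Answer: 42163/20325 ≈ 2.0744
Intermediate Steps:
u(j, F) = 4 + j + j² (u(j, F) = 4 + (j*j + j) = 4 + (j² + j) = 4 + (j + j²) = 4 + j + j²)
(37265 + 47061)/(u(5, -93) + 40616) = (37265 + 47061)/((4 + 5 + 5²) + 40616) = 84326/((4 + 5 + 25) + 40616) = 84326/(34 + 40616) = 84326/40650 = 84326*(1/40650) = 42163/20325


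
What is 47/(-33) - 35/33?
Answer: -82/33 ≈ -2.4848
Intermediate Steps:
47/(-33) - 35/33 = 47*(-1/33) - 35*1/33 = -47/33 - 35/33 = -82/33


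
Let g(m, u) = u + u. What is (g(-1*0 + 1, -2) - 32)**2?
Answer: 1296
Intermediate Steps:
g(m, u) = 2*u
(g(-1*0 + 1, -2) - 32)**2 = (2*(-2) - 32)**2 = (-4 - 32)**2 = (-36)**2 = 1296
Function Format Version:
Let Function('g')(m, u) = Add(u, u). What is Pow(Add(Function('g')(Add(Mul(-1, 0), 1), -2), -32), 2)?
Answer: 1296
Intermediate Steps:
Function('g')(m, u) = Mul(2, u)
Pow(Add(Function('g')(Add(Mul(-1, 0), 1), -2), -32), 2) = Pow(Add(Mul(2, -2), -32), 2) = Pow(Add(-4, -32), 2) = Pow(-36, 2) = 1296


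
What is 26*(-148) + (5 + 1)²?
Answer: -3812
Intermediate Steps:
26*(-148) + (5 + 1)² = -3848 + 6² = -3848 + 36 = -3812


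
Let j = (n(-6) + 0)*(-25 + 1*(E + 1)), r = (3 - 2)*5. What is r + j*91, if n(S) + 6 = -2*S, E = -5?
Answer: -15829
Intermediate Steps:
n(S) = -6 - 2*S
r = 5 (r = 1*5 = 5)
j = -174 (j = ((-6 - 2*(-6)) + 0)*(-25 + 1*(-5 + 1)) = ((-6 + 12) + 0)*(-25 + 1*(-4)) = (6 + 0)*(-25 - 4) = 6*(-29) = -174)
r + j*91 = 5 - 174*91 = 5 - 15834 = -15829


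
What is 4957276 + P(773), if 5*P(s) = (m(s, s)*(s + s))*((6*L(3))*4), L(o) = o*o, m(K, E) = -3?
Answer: 23784572/5 ≈ 4.7569e+6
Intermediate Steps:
L(o) = o²
P(s) = -1296*s/5 (P(s) = ((-3*(s + s))*((6*3²)*4))/5 = ((-6*s)*((6*9)*4))/5 = ((-6*s)*(54*4))/5 = (-6*s*216)/5 = (-1296*s)/5 = -1296*s/5)
4957276 + P(773) = 4957276 - 1296/5*773 = 4957276 - 1001808/5 = 23784572/5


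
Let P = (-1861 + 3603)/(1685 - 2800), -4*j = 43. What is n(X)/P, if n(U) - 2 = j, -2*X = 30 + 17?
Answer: 39025/6968 ≈ 5.6006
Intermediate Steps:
X = -47/2 (X = -(30 + 17)/2 = -½*47 = -47/2 ≈ -23.500)
j = -43/4 (j = -¼*43 = -43/4 ≈ -10.750)
n(U) = -35/4 (n(U) = 2 - 43/4 = -35/4)
P = -1742/1115 (P = 1742/(-1115) = 1742*(-1/1115) = -1742/1115 ≈ -1.5623)
n(X)/P = -35/(4*(-1742/1115)) = -35/4*(-1115/1742) = 39025/6968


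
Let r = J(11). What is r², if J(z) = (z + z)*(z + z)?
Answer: 234256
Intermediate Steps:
J(z) = 4*z² (J(z) = (2*z)*(2*z) = 4*z²)
r = 484 (r = 4*11² = 4*121 = 484)
r² = 484² = 234256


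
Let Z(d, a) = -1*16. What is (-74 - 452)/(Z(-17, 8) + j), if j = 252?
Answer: -263/118 ≈ -2.2288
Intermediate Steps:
Z(d, a) = -16
(-74 - 452)/(Z(-17, 8) + j) = (-74 - 452)/(-16 + 252) = -526/236 = -526*1/236 = -263/118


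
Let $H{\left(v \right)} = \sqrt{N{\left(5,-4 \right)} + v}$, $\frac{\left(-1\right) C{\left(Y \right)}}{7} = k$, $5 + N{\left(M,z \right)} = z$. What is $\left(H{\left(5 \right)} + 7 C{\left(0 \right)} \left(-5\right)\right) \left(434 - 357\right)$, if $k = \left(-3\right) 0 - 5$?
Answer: $-94325 + 154 i \approx -94325.0 + 154.0 i$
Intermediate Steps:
$N{\left(M,z \right)} = -5 + z$
$k = -5$ ($k = 0 - 5 = -5$)
$C{\left(Y \right)} = 35$ ($C{\left(Y \right)} = \left(-7\right) \left(-5\right) = 35$)
$H{\left(v \right)} = \sqrt{-9 + v}$ ($H{\left(v \right)} = \sqrt{\left(-5 - 4\right) + v} = \sqrt{-9 + v}$)
$\left(H{\left(5 \right)} + 7 C{\left(0 \right)} \left(-5\right)\right) \left(434 - 357\right) = \left(\sqrt{-9 + 5} + 7 \cdot 35 \left(-5\right)\right) \left(434 - 357\right) = \left(\sqrt{-4} + 245 \left(-5\right)\right) 77 = \left(2 i - 1225\right) 77 = \left(-1225 + 2 i\right) 77 = -94325 + 154 i$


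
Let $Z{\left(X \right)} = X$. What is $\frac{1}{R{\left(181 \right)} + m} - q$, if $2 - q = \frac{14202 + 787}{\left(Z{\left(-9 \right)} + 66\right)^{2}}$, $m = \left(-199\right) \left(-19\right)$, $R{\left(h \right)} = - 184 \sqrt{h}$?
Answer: $\frac{23122328248}{8845971075} + \frac{184 \sqrt{181}}{8168025} \approx 2.6142$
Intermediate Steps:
$m = 3781$
$q = - \frac{8491}{3249}$ ($q = 2 - \frac{14202 + 787}{\left(-9 + 66\right)^{2}} = 2 - \frac{14989}{57^{2}} = 2 - \frac{14989}{3249} = - \frac{8491}{3249} \approx -2.6134$)
$\frac{1}{R{\left(181 \right)} + m} - q = \frac{1}{- 184 \sqrt{181} + 3781} - - \frac{8491}{3249} = \frac{1}{3781 - 184 \sqrt{181}} + \frac{8491}{3249} = \frac{8491}{3249} + \frac{1}{3781 - 184 \sqrt{181}}$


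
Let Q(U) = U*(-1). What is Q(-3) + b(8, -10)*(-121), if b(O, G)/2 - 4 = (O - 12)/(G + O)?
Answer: -1449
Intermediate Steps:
Q(U) = -U
b(O, G) = 8 + 2*(-12 + O)/(G + O) (b(O, G) = 8 + 2*((O - 12)/(G + O)) = 8 + 2*((-12 + O)/(G + O)) = 8 + 2*(-12 + O)/(G + O))
Q(-3) + b(8, -10)*(-121) = -1*(-3) + (2*(-12 + 4*(-10) + 5*8)/(-10 + 8))*(-121) = 3 + (2*(-12 - 40 + 40)/(-2))*(-121) = 3 + (2*(-1/2)*(-12))*(-121) = 3 + 12*(-121) = 3 - 1452 = -1449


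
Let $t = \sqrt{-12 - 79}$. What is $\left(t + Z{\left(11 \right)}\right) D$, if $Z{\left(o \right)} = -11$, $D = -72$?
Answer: $792 - 72 i \sqrt{91} \approx 792.0 - 686.84 i$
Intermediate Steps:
$t = i \sqrt{91}$ ($t = \sqrt{-91} = i \sqrt{91} \approx 9.5394 i$)
$\left(t + Z{\left(11 \right)}\right) D = \left(i \sqrt{91} - 11\right) \left(-72\right) = \left(-11 + i \sqrt{91}\right) \left(-72\right) = 792 - 72 i \sqrt{91}$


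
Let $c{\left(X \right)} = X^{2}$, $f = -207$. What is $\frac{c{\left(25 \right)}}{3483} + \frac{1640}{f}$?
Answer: $- \frac{620305}{80109} \approx -7.7433$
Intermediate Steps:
$\frac{c{\left(25 \right)}}{3483} + \frac{1640}{f} = \frac{25^{2}}{3483} + \frac{1640}{-207} = 625 \cdot \frac{1}{3483} + 1640 \left(- \frac{1}{207}\right) = \frac{625}{3483} - \frac{1640}{207} = - \frac{620305}{80109}$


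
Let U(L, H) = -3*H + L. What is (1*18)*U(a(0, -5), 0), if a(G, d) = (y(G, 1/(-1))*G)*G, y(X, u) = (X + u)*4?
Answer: 0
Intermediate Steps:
y(X, u) = 4*X + 4*u
a(G, d) = G²*(-4 + 4*G) (a(G, d) = ((4*G + 4/(-1))*G)*G = ((4*G + 4*(-1))*G)*G = ((4*G - 4)*G)*G = ((-4 + 4*G)*G)*G = (G*(-4 + 4*G))*G = G²*(-4 + 4*G))
U(L, H) = L - 3*H
(1*18)*U(a(0, -5), 0) = (1*18)*(4*0²*(-1 + 0) - 3*0) = 18*(4*0*(-1) + 0) = 18*(0 + 0) = 18*0 = 0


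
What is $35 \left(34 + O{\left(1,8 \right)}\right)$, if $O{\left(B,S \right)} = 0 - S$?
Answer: $910$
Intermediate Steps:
$O{\left(B,S \right)} = - S$
$35 \left(34 + O{\left(1,8 \right)}\right) = 35 \left(34 - 8\right) = 35 \cdot 26 = 910$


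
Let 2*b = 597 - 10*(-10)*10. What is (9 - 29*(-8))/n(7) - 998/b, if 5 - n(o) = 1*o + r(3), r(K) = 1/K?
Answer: -1168603/11179 ≈ -104.54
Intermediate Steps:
n(o) = 14/3 - o (n(o) = 5 - (1*o + 1/3) = 5 - (o + ⅓) = 5 - (⅓ + o) = 5 + (-⅓ - o) = 14/3 - o)
b = 1597/2 (b = (597 - 10*(-10)*10)/2 = (597 - (-100)*10)/2 = (597 - 1*(-1000))/2 = (597 + 1000)/2 = (½)*1597 = 1597/2 ≈ 798.50)
(9 - 29*(-8))/n(7) - 998/b = (9 - 29*(-8))/(14/3 - 1*7) - 998/1597/2 = (9 + 232)/(14/3 - 7) - 998*2/1597 = 241/(-7/3) - 1996/1597 = 241*(-3/7) - 1996/1597 = -723/7 - 1996/1597 = -1168603/11179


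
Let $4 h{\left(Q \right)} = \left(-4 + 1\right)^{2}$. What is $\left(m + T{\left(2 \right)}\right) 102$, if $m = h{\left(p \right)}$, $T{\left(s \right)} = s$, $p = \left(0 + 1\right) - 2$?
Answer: $\frac{867}{2} \approx 433.5$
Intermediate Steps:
$p = -1$ ($p = 1 - 2 = -1$)
$h{\left(Q \right)} = \frac{9}{4}$ ($h{\left(Q \right)} = \frac{\left(-4 + 1\right)^{2}}{4} = \frac{\left(-3\right)^{2}}{4} = \frac{1}{4} \cdot 9 = \frac{9}{4}$)
$m = \frac{9}{4} \approx 2.25$
$\left(m + T{\left(2 \right)}\right) 102 = \left(\frac{9}{4} + 2\right) 102 = \frac{17}{4} \cdot 102 = \frac{867}{2}$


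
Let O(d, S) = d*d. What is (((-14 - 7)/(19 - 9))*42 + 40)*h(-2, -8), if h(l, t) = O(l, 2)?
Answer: -964/5 ≈ -192.80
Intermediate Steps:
O(d, S) = d²
h(l, t) = l²
(((-14 - 7)/(19 - 9))*42 + 40)*h(-2, -8) = (((-14 - 7)/(19 - 9))*42 + 40)*(-2)² = (-21/10*42 + 40)*4 = (-441/5 + 40)*4 = -241/5*4 = -964/5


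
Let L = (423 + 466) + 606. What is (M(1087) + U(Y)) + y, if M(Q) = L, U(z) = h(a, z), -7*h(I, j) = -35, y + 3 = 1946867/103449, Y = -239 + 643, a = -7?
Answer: 156810020/103449 ≈ 1515.8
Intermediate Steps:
Y = 404
y = 1636520/103449 (y = -3 + 1946867/103449 = 1636520/103449 ≈ 15.820)
h(I, j) = 5 (h(I, j) = -⅐*(-35) = 5)
U(z) = 5
L = 1495 (L = 889 + 606 = 1495)
M(Q) = 1495
(M(1087) + U(Y)) + y = (1495 + 5) + 1636520/103449 = 1500 + 1636520/103449 = 156810020/103449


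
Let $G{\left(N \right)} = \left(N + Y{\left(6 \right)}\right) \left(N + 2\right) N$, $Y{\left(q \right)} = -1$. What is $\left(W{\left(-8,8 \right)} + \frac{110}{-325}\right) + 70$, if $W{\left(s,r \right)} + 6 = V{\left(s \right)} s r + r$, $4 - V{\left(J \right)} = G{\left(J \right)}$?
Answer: $- \frac{1809102}{65} \approx -27832.0$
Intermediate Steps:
$G{\left(N \right)} = N \left(-1 + N\right) \left(2 + N\right)$ ($G{\left(N \right)} = \left(N - 1\right) \left(N + 2\right) N = \left(-1 + N\right) \left(2 + N\right) N = N \left(-1 + N\right) \left(2 + N\right)$)
$V{\left(J \right)} = 4 - J \left(-2 + J + J^{2}\right)$
$W{\left(s,r \right)} = -6 + r + r s \left(4 - s \left(-2 + s + s^{2}\right)\right)$ ($W{\left(s,r \right)} = -6 + \left(\left(4 - s \left(-2 + s + s^{2}\right)\right) s r + r\right) = -6 + \left(s \left(4 - s \left(-2 + s + s^{2}\right)\right) r + r\right) = -6 + \left(r s \left(4 - s \left(-2 + s + s^{2}\right)\right) + r\right) = -6 + \left(r + r s \left(4 - s \left(-2 + s + s^{2}\right)\right)\right) = -6 + r + r s \left(4 - s \left(-2 + s + s^{2}\right)\right)$)
$\left(W{\left(-8,8 \right)} + \frac{110}{-325}\right) + 70 = \left(\left(-6 + 8 - 8 \left(-8\right) \left(-4 - 8 \left(-2 - 8 + \left(-8\right)^{2}\right)\right)\right) + \frac{110}{-325}\right) + 70 = \left(\left(-6 + 8 - 8 \left(-8\right) \left(-4 - 8 \left(-2 - 8 + 64\right)\right)\right) + 110 \left(- \frac{1}{325}\right)\right) + 70 = \left(\left(-6 + 8 - 8 \left(-8\right) \left(-4 - 432\right)\right) - \frac{22}{65}\right) + 70 = \left(\left(-6 + 8 - 8 \left(-8\right) \left(-436\right)\right) - \frac{22}{65}\right) + 70 = \left(\left(-6 + 8 - 27904\right) - \frac{22}{65}\right) + 70 = \left(-27902 - \frac{22}{65}\right) + 70 = - \frac{1813652}{65} + 70 = - \frac{1809102}{65}$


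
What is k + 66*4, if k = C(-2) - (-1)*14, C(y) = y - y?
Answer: 278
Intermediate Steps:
C(y) = 0
k = 14 (k = 0 - (-1)*14 = 0 - 1*(-14) = 0 + 14 = 14)
k + 66*4 = 14 + 66*4 = 14 + 264 = 278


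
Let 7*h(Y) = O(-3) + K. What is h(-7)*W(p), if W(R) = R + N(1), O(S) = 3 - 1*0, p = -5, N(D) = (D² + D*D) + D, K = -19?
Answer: 32/7 ≈ 4.5714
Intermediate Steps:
N(D) = D + 2*D² (N(D) = (D² + D²) + D = 2*D² + D = D + 2*D²)
O(S) = 3 (O(S) = 3 + 0 = 3)
W(R) = 3 + R (W(R) = R + 1*(1 + 2*1) = R + 1*(1 + 2) = R + 1*3 = R + 3 = 3 + R)
h(Y) = -16/7 (h(Y) = (3 - 19)/7 = (⅐)*(-16) = -16/7)
h(-7)*W(p) = -16*(3 - 5)/7 = -16/7*(-2) = 32/7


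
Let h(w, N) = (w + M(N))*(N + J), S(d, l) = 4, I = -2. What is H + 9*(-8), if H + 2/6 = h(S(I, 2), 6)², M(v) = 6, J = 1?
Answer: 14483/3 ≈ 4827.7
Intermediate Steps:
h(w, N) = (1 + N)*(6 + w) (h(w, N) = (w + 6)*(N + 1) = (6 + w)*(1 + N) = (1 + N)*(6 + w))
H = 14699/3 (H = -⅓ + (6 + 4 + 6*6 + 6*4)² = -⅓ + (6 + 4 + 36 + 24)² = -⅓ + 70² = -⅓ + 4900 = 14699/3 ≈ 4899.7)
H + 9*(-8) = 14699/3 + 9*(-8) = 14699/3 - 72 = 14483/3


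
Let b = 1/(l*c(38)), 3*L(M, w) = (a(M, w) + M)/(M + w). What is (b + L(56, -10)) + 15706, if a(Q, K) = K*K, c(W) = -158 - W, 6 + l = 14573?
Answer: 1031456406825/65668036 ≈ 15707.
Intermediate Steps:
l = 14567 (l = -6 + 14573 = 14567)
a(Q, K) = K**2
L(M, w) = (M + w**2)/(3*(M + w)) (L(M, w) = ((w**2 + M)/(M + w))/3 = ((M + w**2)/(M + w))/3 = (M + w**2)/(3*(M + w)))
b = -1/2855132 (b = 1/(14567*(-158 - 1*38)) = 1/(14567*(-158 - 38)) = (1/14567)/(-196) = (1/14567)*(-1/196) = -1/2855132 ≈ -3.5025e-7)
(b + L(56, -10)) + 15706 = (-1/2855132 + (56 + (-10)**2)/(3*(56 - 10))) + 15706 = (-1/2855132 + (1/3)*(56 + 100)/46) + 15706 = (-1/2855132 + (1/3)*(1/46)*156) + 15706 = (-1/2855132 + 26/23) + 15706 = 74233409/65668036 + 15706 = 1031456406825/65668036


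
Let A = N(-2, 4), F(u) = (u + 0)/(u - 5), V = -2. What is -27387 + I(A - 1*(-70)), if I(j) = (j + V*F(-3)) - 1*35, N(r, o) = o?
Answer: -109395/4 ≈ -27349.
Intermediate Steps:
F(u) = u/(-5 + u)
A = 4
I(j) = -143/4 + j (I(j) = (j - (-6)/(-5 - 3)) - 1*35 = (j - (-6)/(-8)) - 35 = (j - (-6)*(-1)/8) - 35 = (j - 2*3/8) - 35 = (j - 3/4) - 35 = (-3/4 + j) - 35 = -143/4 + j)
-27387 + I(A - 1*(-70)) = -27387 + (-143/4 + (4 - 1*(-70))) = -27387 + (-143/4 + (4 + 70)) = -27387 + (-143/4 + 74) = -27387 + 153/4 = -109395/4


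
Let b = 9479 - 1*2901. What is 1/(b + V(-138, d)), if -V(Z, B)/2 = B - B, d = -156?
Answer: 1/6578 ≈ 0.00015202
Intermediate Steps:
b = 6578 (b = 9479 - 2901 = 6578)
V(Z, B) = 0 (V(Z, B) = -2*(B - B) = -2*0 = 0)
1/(b + V(-138, d)) = 1/(6578 + 0) = 1/6578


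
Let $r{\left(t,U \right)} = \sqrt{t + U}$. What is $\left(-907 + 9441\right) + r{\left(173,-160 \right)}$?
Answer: $8534 + \sqrt{13} \approx 8537.6$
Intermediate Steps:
$r{\left(t,U \right)} = \sqrt{U + t}$
$\left(-907 + 9441\right) + r{\left(173,-160 \right)} = \left(-907 + 9441\right) + \sqrt{-160 + 173} = 8534 + \sqrt{13}$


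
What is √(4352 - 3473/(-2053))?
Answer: √18349978837/2053 ≈ 65.983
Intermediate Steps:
√(4352 - 3473/(-2053)) = √(4352 - 3473*(-1/2053)) = √(4352 + 3473/2053) = √(8938129/2053) = √18349978837/2053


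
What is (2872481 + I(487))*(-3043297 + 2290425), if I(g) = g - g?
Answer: -2162610515432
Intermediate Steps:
I(g) = 0
(2872481 + I(487))*(-3043297 + 2290425) = (2872481 + 0)*(-3043297 + 2290425) = 2872481*(-752872) = -2162610515432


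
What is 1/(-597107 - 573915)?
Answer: -1/1171022 ≈ -8.5395e-7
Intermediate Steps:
1/(-597107 - 573915) = 1/(-1171022) = -1/1171022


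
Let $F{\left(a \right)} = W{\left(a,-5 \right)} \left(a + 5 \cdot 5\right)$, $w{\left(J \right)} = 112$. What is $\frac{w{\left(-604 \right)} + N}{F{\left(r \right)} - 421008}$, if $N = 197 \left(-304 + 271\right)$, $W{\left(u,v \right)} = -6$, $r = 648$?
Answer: $\frac{6389}{425046} \approx 0.015031$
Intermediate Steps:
$N = -6501$ ($N = 197 \left(-33\right) = -6501$)
$F{\left(a \right)} = -150 - 6 a$ ($F{\left(a \right)} = - 6 \left(a + 5 \cdot 5\right) = - 6 \left(a + 25\right) = - 6 \left(25 + a\right) = -150 - 6 a$)
$\frac{w{\left(-604 \right)} + N}{F{\left(r \right)} - 421008} = \frac{112 - 6501}{\left(-150 - 3888\right) - 421008} = - \frac{6389}{\left(-150 - 3888\right) - 421008} = - \frac{6389}{-4038 - 421008} = - \frac{6389}{-425046} = \left(-6389\right) \left(- \frac{1}{425046}\right) = \frac{6389}{425046}$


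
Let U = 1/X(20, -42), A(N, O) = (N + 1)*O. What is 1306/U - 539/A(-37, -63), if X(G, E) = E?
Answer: -17772125/324 ≈ -54852.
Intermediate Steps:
A(N, O) = O*(1 + N) (A(N, O) = (1 + N)*O = O*(1 + N))
U = -1/42 (U = 1/(-42) = -1/42 ≈ -0.023810)
1306/U - 539/A(-37, -63) = 1306/(-1/42) - 539*(-1/(63*(1 - 37))) = 1306*(-42) - 539/((-63*(-36))) = -54852 - 539/2268 = -54852 - 539*1/2268 = -54852 - 77/324 = -17772125/324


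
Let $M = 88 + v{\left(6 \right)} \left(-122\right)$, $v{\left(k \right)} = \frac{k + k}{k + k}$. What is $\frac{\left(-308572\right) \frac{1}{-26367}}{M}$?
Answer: $- \frac{14026}{40749} \approx -0.3442$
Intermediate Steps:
$v{\left(k \right)} = 1$ ($v{\left(k \right)} = \frac{2 k}{2 k} = 2 k \frac{1}{2 k} = 1$)
$M = -34$ ($M = 88 + 1 \left(-122\right) = 88 - 122 = -34$)
$\frac{\left(-308572\right) \frac{1}{-26367}}{M} = \frac{\left(-308572\right) \frac{1}{-26367}}{-34} = \left(-308572\right) \left(- \frac{1}{26367}\right) \left(- \frac{1}{34}\right) = \frac{28052}{2397} \left(- \frac{1}{34}\right) = - \frac{14026}{40749}$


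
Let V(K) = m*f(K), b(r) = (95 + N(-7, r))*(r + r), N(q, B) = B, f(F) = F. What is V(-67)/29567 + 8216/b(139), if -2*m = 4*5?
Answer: 5509756/36988317 ≈ 0.14896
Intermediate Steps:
m = -10 (m = -2*5 = -½*20 = -10)
b(r) = 2*r*(95 + r) (b(r) = (95 + r)*(r + r) = (95 + r)*(2*r) = 2*r*(95 + r))
V(K) = -10*K
V(-67)/29567 + 8216/b(139) = -10*(-67)/29567 + 8216/((2*139*(95 + 139))) = 670*(1/29567) + 8216/((2*139*234)) = 670/29567 + 8216/65052 = 670/29567 + 8216*(1/65052) = 670/29567 + 158/1251 = 5509756/36988317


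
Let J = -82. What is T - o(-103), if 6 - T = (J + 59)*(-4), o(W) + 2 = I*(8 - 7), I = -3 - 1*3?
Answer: -78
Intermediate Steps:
I = -6 (I = -3 - 3 = -6)
o(W) = -8 (o(W) = -2 - 6*(8 - 7) = -2 - 6*1 = -2 - 6 = -8)
T = -86 (T = 6 - (-82 + 59)*(-4) = 6 - (-23)*(-4) = 6 - 1*92 = 6 - 92 = -86)
T - o(-103) = -86 - 1*(-8) = -86 + 8 = -78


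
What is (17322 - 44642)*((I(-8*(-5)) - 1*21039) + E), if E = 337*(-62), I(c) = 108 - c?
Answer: 1143751800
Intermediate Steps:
E = -20894
(17322 - 44642)*((I(-8*(-5)) - 1*21039) + E) = (17322 - 44642)*(((108 - (-8)*(-5)) - 1*21039) - 20894) = -27320*(((108 - 1*40) - 21039) - 20894) = -27320*(((108 - 40) - 21039) - 20894) = -27320*((68 - 21039) - 20894) = -27320*(-20971 - 20894) = -27320*(-41865) = 1143751800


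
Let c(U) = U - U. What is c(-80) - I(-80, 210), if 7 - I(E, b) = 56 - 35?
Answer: 14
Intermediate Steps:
c(U) = 0
I(E, b) = -14 (I(E, b) = 7 - (56 - 35) = 7 - 1*21 = 7 - 21 = -14)
c(-80) - I(-80, 210) = 0 - 1*(-14) = 0 + 14 = 14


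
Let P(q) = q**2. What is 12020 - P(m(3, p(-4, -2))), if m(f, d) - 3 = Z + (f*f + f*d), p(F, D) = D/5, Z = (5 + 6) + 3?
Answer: 285124/25 ≈ 11405.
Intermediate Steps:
Z = 14 (Z = 11 + 3 = 14)
p(F, D) = D/5 (p(F, D) = D*(1/5) = D/5)
m(f, d) = 17 + f**2 + d*f (m(f, d) = 3 + (14 + (f*f + f*d)) = 3 + (14 + (f**2 + d*f)) = 3 + (14 + f**2 + d*f) = 17 + f**2 + d*f)
12020 - P(m(3, p(-4, -2))) = 12020 - (17 + 3**2 + ((1/5)*(-2))*3)**2 = 12020 - (17 + 9 - 2/5*3)**2 = 12020 - (17 + 9 - 6/5)**2 = 12020 - (124/5)**2 = 12020 - 1*15376/25 = 12020 - 15376/25 = 285124/25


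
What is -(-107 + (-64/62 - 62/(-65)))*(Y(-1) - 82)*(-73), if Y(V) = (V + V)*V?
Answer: 252011184/403 ≈ 6.2534e+5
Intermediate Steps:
Y(V) = 2*V² (Y(V) = (2*V)*V = 2*V²)
-(-107 + (-64/62 - 62/(-65)))*(Y(-1) - 82)*(-73) = -(-107 + (-64/62 - 62/(-65)))*(2*(-1)² - 82)*(-73) = -(-107 + (-64*1/62 - 62*(-1/65)))*(2*1 - 82)*(-73) = -(-107 + (-32/31 + 62/65))*(2 - 82)*(-73) = -(-107 - 158/2015)*(-80)*(-73) = -(-215763/2015*(-80))*(-73) = -3452208*(-73)/403 = -1*(-252011184/403) = 252011184/403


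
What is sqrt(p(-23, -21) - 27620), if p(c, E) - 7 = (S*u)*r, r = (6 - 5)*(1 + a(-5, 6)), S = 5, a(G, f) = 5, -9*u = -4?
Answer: I*sqrt(248397)/3 ≈ 166.13*I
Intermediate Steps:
u = 4/9 (u = -1/9*(-4) = 4/9 ≈ 0.44444)
r = 6 (r = (6 - 5)*(1 + 5) = 1*6 = 6)
p(c, E) = 61/3 (p(c, E) = 7 + (5*(4/9))*6 = 7 + (20/9)*6 = 7 + 40/3 = 61/3)
sqrt(p(-23, -21) - 27620) = sqrt(61/3 - 27620) = sqrt(-82799/3) = I*sqrt(248397)/3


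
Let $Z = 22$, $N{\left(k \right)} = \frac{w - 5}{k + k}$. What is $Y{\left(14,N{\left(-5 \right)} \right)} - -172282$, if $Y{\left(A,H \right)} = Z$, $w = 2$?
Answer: $172304$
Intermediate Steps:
$N{\left(k \right)} = - \frac{3}{2 k}$ ($N{\left(k \right)} = \frac{2 - 5}{k + k} = - \frac{3}{2 k}$)
$Y{\left(A,H \right)} = 22$
$Y{\left(14,N{\left(-5 \right)} \right)} - -172282 = 22 - -172282 = 22 + 172282 = 172304$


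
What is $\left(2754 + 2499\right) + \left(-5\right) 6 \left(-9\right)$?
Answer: $5523$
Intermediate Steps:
$\left(2754 + 2499\right) + \left(-5\right) 6 \left(-9\right) = 5253 - -270 = 5253 + 270 = 5523$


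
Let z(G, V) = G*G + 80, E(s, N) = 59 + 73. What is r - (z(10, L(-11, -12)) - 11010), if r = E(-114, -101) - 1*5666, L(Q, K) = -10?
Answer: 5296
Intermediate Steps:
E(s, N) = 132
z(G, V) = 80 + G² (z(G, V) = G² + 80 = 80 + G²)
r = -5534 (r = 132 - 1*5666 = 132 - 5666 = -5534)
r - (z(10, L(-11, -12)) - 11010) = -5534 - ((80 + 10²) - 11010) = -5534 - ((80 + 100) - 11010) = -5534 - (180 - 11010) = -5534 - 1*(-10830) = -5534 + 10830 = 5296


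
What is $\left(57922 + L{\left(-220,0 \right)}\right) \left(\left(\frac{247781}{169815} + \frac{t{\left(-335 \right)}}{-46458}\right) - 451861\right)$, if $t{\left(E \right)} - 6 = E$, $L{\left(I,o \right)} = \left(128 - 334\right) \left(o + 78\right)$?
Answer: $- \frac{24867133654866168833}{1314877545} \approx -1.8912 \cdot 10^{10}$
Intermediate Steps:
$L{\left(I,o \right)} = -16068 - 206 o$ ($L{\left(I,o \right)} = - 206 \left(78 + o\right) = -16068 - 206 o$)
$t{\left(E \right)} = 6 + E$
$\left(57922 + L{\left(-220,0 \right)}\right) \left(\left(\frac{247781}{169815} + \frac{t{\left(-335 \right)}}{-46458}\right) - 451861\right) = \left(57922 - 16068\right) \left(\left(\frac{247781}{169815} + \frac{6 - 335}{-46458}\right) - 451861\right) = \left(57922 + \left(-16068 + 0\right)\right) \left(\left(247781 \cdot \frac{1}{169815} - - \frac{329}{46458}\right) - 451861\right) = \left(57922 - 16068\right) \left(\left(\frac{247781}{169815} + \frac{329}{46458}\right) - 451861\right) = 41854 \left(\frac{3855759611}{2629755090} - 451861\right) = 41854 \left(- \frac{1188279908962879}{2629755090}\right) = - \frac{24867133654866168833}{1314877545}$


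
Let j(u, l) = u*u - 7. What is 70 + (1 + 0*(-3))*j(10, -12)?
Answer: 163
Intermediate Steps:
j(u, l) = -7 + u**2 (j(u, l) = u**2 - 7 = -7 + u**2)
70 + (1 + 0*(-3))*j(10, -12) = 70 + (1 + 0*(-3))*(-7 + 10**2) = 70 + (1 + 0)*(-7 + 100) = 70 + 1*93 = 70 + 93 = 163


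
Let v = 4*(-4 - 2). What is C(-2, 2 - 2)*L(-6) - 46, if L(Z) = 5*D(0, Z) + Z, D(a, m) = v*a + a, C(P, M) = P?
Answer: -34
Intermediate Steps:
v = -24 (v = 4*(-6) = -24)
D(a, m) = -23*a (D(a, m) = -24*a + a = -23*a)
L(Z) = Z (L(Z) = 5*(-23*0) + Z = 5*0 + Z = 0 + Z = Z)
C(-2, 2 - 2)*L(-6) - 46 = -2*(-6) - 46 = 12 - 46 = -34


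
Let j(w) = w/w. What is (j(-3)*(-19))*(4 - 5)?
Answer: 19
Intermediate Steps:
j(w) = 1
(j(-3)*(-19))*(4 - 5) = (1*(-19))*(4 - 5) = -19*(-1) = 19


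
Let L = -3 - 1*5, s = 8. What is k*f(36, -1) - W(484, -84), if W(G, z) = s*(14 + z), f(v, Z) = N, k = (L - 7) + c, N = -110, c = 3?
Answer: 1880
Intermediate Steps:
L = -8 (L = -3 - 5 = -8)
k = -12 (k = (-8 - 7) + 3 = -15 + 3 = -12)
f(v, Z) = -110
W(G, z) = 112 + 8*z (W(G, z) = 8*(14 + z) = 112 + 8*z)
k*f(36, -1) - W(484, -84) = -12*(-110) - (112 + 8*(-84)) = 1320 - (112 - 672) = 1320 - 1*(-560) = 1320 + 560 = 1880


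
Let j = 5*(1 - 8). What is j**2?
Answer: 1225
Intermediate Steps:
j = -35 (j = 5*(-7) = -35)
j**2 = (-35)**2 = 1225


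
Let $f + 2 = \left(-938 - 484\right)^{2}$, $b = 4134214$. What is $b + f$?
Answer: $6156296$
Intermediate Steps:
$f = 2022082$ ($f = -2 + \left(-938 - 484\right)^{2} = -2 + \left(-1422\right)^{2} = -2 + 2022084 = 2022082$)
$b + f = 4134214 + 2022082 = 6156296$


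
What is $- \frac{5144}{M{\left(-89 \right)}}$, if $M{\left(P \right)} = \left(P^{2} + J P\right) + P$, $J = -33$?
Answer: $- \frac{5144}{10769} \approx -0.47767$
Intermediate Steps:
$M{\left(P \right)} = P^{2} - 32 P$ ($M{\left(P \right)} = \left(P^{2} - 33 P\right) + P = P^{2} - 32 P$)
$- \frac{5144}{M{\left(-89 \right)}} = - \frac{5144}{\left(-89\right) \left(-32 - 89\right)} = - \frac{5144}{\left(-89\right) \left(-121\right)} = - \frac{5144}{10769}$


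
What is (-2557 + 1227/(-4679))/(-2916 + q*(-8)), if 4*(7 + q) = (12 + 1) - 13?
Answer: 1196543/1338194 ≈ 0.89415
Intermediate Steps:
q = -7 (q = -7 + ((12 + 1) - 13)/4 = -7 + (13 - 13)/4 = -7 + (1/4)*0 = -7 + 0 = -7)
(-2557 + 1227/(-4679))/(-2916 + q*(-8)) = (-2557 + 1227/(-4679))/(-2916 - 7*(-8)) = (-2557 + 1227*(-1/4679))/(-2916 + 56) = (-2557 - 1227/4679)/(-2860) = -11965430/4679*(-1/2860) = 1196543/1338194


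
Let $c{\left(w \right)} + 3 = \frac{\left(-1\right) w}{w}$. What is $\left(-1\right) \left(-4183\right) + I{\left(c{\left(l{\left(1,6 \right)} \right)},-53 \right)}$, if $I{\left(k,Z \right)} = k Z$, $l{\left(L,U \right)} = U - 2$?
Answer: $4395$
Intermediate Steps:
$l{\left(L,U \right)} = -2 + U$
$c{\left(w \right)} = -4$ ($c{\left(w \right)} = -3 + \frac{\left(-1\right) w}{w} = -3 - 1 = -4$)
$I{\left(k,Z \right)} = Z k$
$\left(-1\right) \left(-4183\right) + I{\left(c{\left(l{\left(1,6 \right)} \right)},-53 \right)} = \left(-1\right) \left(-4183\right) - -212 = 4183 + 212 = 4395$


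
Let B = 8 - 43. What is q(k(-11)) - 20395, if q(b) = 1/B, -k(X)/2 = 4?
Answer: -713826/35 ≈ -20395.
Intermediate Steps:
k(X) = -8 (k(X) = -2*4 = -8)
B = -35
q(b) = -1/35 (q(b) = 1/(-35) = -1/35)
q(k(-11)) - 20395 = -1/35 - 20395 = -713826/35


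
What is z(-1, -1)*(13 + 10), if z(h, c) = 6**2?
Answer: 828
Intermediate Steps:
z(h, c) = 36
z(-1, -1)*(13 + 10) = 36*(13 + 10) = 36*23 = 828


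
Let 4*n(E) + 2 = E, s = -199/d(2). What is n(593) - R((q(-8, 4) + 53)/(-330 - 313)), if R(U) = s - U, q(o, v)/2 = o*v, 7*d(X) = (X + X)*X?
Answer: 1655813/5144 ≈ 321.89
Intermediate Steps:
d(X) = 2*X²/7 (d(X) = ((X + X)*X)/7 = ((2*X)*X)/7 = (2*X²)/7 = 2*X²/7)
s = -1393/8 (s = -199/((2/7)*2²) = -199/((2/7)*4) = -199/8/7 = -199*7/8 = -1393/8 ≈ -174.13)
n(E) = -½ + E/4
q(o, v) = 2*o*v (q(o, v) = 2*(o*v) = 2*o*v)
R(U) = -1393/8 - U
n(593) - R((q(-8, 4) + 53)/(-330 - 313)) = (-½ + (¼)*593) - (-1393/8 - (2*(-8)*4 + 53)/(-330 - 313)) = (-½ + 593/4) - (-1393/8 - (-64 + 53)/(-643)) = 591/4 - (-1393/8 - (-11)*(-1)/643) = 591/4 - (-1393/8 - 1*11/643) = 591/4 - (-1393/8 - 11/643) = 591/4 - 1*(-895787/5144) = 591/4 + 895787/5144 = 1655813/5144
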